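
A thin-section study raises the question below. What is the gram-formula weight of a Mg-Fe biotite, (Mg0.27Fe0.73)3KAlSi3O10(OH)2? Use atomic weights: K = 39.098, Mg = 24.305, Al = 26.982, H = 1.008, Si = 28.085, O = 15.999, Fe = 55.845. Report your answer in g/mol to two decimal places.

M = 0.81(24.305) + 2.19(55.845) + 1(39.098) + 1(26.982) + 3(28.085) + 12(15.999) + 2(1.008)

486.33 g/mol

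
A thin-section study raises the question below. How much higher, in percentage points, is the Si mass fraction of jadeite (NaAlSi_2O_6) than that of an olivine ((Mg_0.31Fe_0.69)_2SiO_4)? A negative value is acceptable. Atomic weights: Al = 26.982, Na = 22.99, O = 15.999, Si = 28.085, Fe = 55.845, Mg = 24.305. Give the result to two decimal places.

12.54 percentage points

First mineral: 56.170 g Si in 202.136 g formula = 27.79 wt% Si.
Second mineral: 28.085 g Si in 184.216 g formula = 15.25 wt% Si.
27.79% − 15.25% gives a difference of 12.54 percentage points.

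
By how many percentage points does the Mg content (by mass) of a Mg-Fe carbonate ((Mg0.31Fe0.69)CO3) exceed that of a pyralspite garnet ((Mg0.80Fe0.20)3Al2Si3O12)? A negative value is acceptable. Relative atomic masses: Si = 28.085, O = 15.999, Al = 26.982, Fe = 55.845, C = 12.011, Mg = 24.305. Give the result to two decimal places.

Mg in (Mg0.31Fe0.69)CO3: molar mass 106.076 g/mol; 0.31×24.305 = 7.535 g → 7.10 wt%.
Mg in (Mg0.80Fe0.20)3Al2Si3O12: molar mass 422.046 g/mol; 2.40×24.305 = 58.332 g → 13.82 wt%.
Difference = 7.10 − 13.82 = -6.72 percentage points.

-6.72 percentage points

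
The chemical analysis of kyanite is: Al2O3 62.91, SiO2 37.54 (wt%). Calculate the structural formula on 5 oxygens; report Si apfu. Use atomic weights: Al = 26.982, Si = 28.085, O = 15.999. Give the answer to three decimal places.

1.008 Si apfu

Al2O3: 62.91/101.961 = 0.61700 mol → 1.23400 mol Al, 1.85100 mol O.
SiO2: 37.54/60.083 = 0.62480 mol → 0.62480 mol Si, 1.24960 mol O.
Total oxygen = 3.10060 mol. Normalization factor = 5/3.10060 = 1.61259.
Si per 5 O = 0.62480 × 1.61259 = 1.008.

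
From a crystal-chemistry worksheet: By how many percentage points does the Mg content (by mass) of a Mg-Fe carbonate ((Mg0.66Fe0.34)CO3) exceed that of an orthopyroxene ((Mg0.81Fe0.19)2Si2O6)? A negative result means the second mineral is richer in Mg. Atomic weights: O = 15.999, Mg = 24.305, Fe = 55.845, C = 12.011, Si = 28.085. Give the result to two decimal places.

-1.63 percentage points

First mineral: 16.041 g Mg in 95.037 g formula = 16.88 wt% Mg.
Second mineral: 39.374 g Mg in 212.759 g formula = 18.51 wt% Mg.
16.88% − 18.51% gives a difference of -1.63 percentage points.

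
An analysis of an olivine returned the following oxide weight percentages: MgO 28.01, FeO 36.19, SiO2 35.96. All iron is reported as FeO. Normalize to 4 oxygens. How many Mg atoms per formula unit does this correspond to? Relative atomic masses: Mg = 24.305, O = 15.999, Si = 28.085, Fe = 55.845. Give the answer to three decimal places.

1.160 Mg apfu

28.01 wt% MgO ÷ 40.304 g/mol = 0.69497 mol, giving 0.69497 Mg and 0.69497 O.
36.19 wt% FeO ÷ 71.844 g/mol = 0.50373 mol, giving 0.50373 Fe and 0.50373 O.
35.96 wt% SiO2 ÷ 60.083 g/mol = 0.59851 mol, giving 0.59851 Si and 1.19702 O.
Oxygen sums to 2.39572; scaling by 4/2.39572 = 1.66964 puts the formula on 4 O.
Mg: 0.69497 × 1.66964 = 1.160 atoms per formula unit.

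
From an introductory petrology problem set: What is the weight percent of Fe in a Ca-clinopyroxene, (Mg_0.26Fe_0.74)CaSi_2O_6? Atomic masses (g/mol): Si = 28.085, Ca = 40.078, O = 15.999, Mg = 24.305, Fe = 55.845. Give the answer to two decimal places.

17.23 weight percent

Molar mass of (Mg_0.26Fe_0.74)CaSi_2O_6: 0.26×24.305 + 0.74×55.845 + 1×40.078 + 2×28.085 + 6×15.999 = 239.887 g/mol.
Mass of Fe per formula unit: 0.74 × 55.845 = 41.325 g.
Weight fraction Fe = 41.325 / 239.887 = 0.1723.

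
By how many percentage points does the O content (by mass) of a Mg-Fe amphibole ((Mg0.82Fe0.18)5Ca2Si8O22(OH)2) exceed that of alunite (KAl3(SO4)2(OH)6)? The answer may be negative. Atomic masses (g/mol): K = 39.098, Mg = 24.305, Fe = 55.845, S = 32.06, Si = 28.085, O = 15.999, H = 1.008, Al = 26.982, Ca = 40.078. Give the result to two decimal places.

First mineral: 383.976 g O in 840.739 g formula = 45.67 wt% O.
Second mineral: 223.986 g O in 414.198 g formula = 54.08 wt% O.
45.67% − 54.08% gives a difference of -8.41 percentage points.

-8.41 percentage points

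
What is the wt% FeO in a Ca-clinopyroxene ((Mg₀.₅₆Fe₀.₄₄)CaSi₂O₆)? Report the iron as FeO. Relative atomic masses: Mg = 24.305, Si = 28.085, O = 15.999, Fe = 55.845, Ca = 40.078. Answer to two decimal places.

13.72 wt%

M((Mg₀.₅₆Fe₀.₄₄)CaSi₂O₆) = 230.425 g/mol; M(FeO) = 71.844 g/mol.
Moles FeO per formula unit = 0.44 Fe ÷ 1 = 0.4400.
FeO fraction = (0.4400 × 71.844) / 230.425 = 31.611/230.425 = 0.1372.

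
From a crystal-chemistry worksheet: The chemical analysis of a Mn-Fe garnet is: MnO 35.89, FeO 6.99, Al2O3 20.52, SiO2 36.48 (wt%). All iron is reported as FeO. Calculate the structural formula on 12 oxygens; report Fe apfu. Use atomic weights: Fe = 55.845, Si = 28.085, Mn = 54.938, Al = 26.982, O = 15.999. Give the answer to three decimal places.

0.482 Fe apfu

MnO: 35.89/70.937 = 0.50594 mol → 0.50594 mol Mn, 0.50594 mol O.
FeO: 6.99/71.844 = 0.09729 mol → 0.09729 mol Fe, 0.09729 mol O.
Al2O3: 20.52/101.961 = 0.20125 mol → 0.40250 mol Al, 0.60375 mol O.
SiO2: 36.48/60.083 = 0.60716 mol → 0.60716 mol Si, 1.21432 mol O.
Total oxygen = 2.42130 mol. Normalization factor = 12/2.42130 = 4.95602.
Fe per 12 O = 0.09729 × 4.95602 = 0.482.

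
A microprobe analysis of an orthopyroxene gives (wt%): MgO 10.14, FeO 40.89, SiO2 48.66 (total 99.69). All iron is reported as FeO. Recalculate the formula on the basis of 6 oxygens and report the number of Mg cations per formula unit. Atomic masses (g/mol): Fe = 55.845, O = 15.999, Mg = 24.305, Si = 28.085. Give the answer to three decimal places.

0.619 Mg apfu

10.14 wt% MgO ÷ 40.304 g/mol = 0.25159 mol, giving 0.25159 Mg and 0.25159 O.
40.89 wt% FeO ÷ 71.844 g/mol = 0.56915 mol, giving 0.56915 Fe and 0.56915 O.
48.66 wt% SiO2 ÷ 60.083 g/mol = 0.80988 mol, giving 0.80988 Si and 1.61976 O.
Oxygen sums to 2.44050; scaling by 6/2.44050 = 2.45851 puts the formula on 6 O.
Mg: 0.25159 × 2.45851 = 0.619 atoms per formula unit.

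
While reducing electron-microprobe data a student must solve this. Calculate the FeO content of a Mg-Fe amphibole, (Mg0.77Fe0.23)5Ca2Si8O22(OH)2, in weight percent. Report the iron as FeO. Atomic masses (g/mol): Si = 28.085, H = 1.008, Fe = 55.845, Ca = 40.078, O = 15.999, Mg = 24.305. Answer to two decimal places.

9.74 wt%

Molar mass of (Mg0.77Fe0.23)5Ca2Si8O22(OH)2 = 3.85*24.305 + 1.15*55.845 + 2*40.078 + 8*28.085 + 24*15.999 + 2*1.008 = 848.624 g/mol.
Each formula unit contains 1.15 Fe, equivalent to 1.15/1 = 1.1500 mol FeO.
M(FeO) = 1×55.845 + 1×15.999 = 71.844 g/mol.
Mass of FeO per formula unit = 1.1500 × 71.844 = 82.621 g.
FeO wt% = 82.621 / 848.624 × 100 = 9.74%.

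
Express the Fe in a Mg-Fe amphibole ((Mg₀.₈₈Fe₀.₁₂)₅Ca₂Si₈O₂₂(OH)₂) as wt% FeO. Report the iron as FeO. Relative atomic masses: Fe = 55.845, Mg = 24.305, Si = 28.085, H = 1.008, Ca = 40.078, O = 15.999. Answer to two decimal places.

5.19 wt%

M((Mg₀.₈₈Fe₀.₁₂)₅Ca₂Si₈O₂₂(OH)₂) = 831.277 g/mol; M(FeO) = 71.844 g/mol.
Moles FeO per formula unit = 0.60 Fe ÷ 1 = 0.6000.
FeO fraction = (0.6000 × 71.844) / 831.277 = 43.106/831.277 = 0.0519.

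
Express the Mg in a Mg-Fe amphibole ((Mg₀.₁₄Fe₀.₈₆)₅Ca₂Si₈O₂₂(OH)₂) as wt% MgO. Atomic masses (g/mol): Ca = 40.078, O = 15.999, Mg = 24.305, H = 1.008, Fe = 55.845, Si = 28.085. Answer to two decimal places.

2.98 wt%

M((Mg₀.₁₄Fe₀.₈₆)₅Ca₂Si₈O₂₂(OH)₂) = 947.975 g/mol; M(MgO) = 40.304 g/mol.
Moles MgO per formula unit = 0.70 Mg ÷ 1 = 0.7000.
MgO fraction = (0.7000 × 40.304) / 947.975 = 28.213/947.975 = 0.0298.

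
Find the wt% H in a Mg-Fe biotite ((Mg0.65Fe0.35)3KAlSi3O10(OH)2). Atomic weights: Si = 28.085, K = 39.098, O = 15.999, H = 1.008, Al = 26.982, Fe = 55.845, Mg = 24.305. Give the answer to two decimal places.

0.45 weight percent

Formula mass = 1.95*24.305 + 1.05*55.845 + 1*39.098 + 1*26.982 + 3*28.085 + 12*15.999 + 2*1.008 = 450.371 g/mol, of which 2.016 g is H.
So H makes up 2.016/450.371 = 0.0045 of the mass, i.e. 0.45%.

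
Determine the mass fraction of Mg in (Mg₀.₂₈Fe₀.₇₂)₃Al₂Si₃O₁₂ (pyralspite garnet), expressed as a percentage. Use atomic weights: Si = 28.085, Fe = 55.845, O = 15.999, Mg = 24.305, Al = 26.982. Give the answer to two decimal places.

Molar mass of (Mg₀.₂₈Fe₀.₇₂)₃Al₂Si₃O₁₂: 0.84×24.305 + 2.16×55.845 + 2×26.982 + 3×28.085 + 12×15.999 = 471.248 g/mol.
Mass of Mg per formula unit: 0.84 × 24.305 = 20.416 g.
Weight fraction Mg = 20.416 / 471.248 = 0.0433.

4.33 mass %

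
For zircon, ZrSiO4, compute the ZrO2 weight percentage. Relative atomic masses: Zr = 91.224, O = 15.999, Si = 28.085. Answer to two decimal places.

67.22 wt%

Formula mass = 183.305 g/mol.
1 Zr → 1.0000 mol ZrO2 per formula unit; M(ZrO2) = 123.222, so ZrO2 mass = 123.222 g.
123.222/183.305 × 100 = 67.22 wt%.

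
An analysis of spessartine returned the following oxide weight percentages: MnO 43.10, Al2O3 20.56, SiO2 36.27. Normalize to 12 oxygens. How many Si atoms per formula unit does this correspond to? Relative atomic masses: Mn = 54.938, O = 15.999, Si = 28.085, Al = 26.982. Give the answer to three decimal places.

MnO (M=70.937): mol = 0.60758; Mn = 0.60758, O = 0.60758.
Al2O3 (M=101.961): mol = 0.20165; Al = 0.40330, O = 0.60495.
SiO2 (M=60.083): mol = 0.60366; Si = 0.60366, O = 1.20732.
ΣO = 2.41985; factor = 12/ΣO = 4.95899.
Si apfu = 0.60366 × 4.95899 = 2.994.

2.994 Si apfu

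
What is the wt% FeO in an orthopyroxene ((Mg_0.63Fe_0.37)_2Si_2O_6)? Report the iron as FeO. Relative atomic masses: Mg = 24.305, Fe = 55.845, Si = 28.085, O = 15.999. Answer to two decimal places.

23.72 wt%

Formula mass = 224.114 g/mol.
0.74 Fe → 0.7400 mol FeO per formula unit; M(FeO) = 71.844, so FeO mass = 53.165 g.
53.165/224.114 × 100 = 23.72 wt%.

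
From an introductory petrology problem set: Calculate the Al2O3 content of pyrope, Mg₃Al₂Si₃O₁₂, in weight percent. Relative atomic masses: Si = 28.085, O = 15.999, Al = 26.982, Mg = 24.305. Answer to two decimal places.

M(Mg₃Al₂Si₃O₁₂) = 403.122 g/mol; M(Al2O3) = 101.961 g/mol.
Moles Al2O3 per formula unit = 2 Al ÷ 2 = 1.0000.
Al2O3 fraction = (1.0000 × 101.961) / 403.122 = 101.961/403.122 = 0.2529.

25.29 wt%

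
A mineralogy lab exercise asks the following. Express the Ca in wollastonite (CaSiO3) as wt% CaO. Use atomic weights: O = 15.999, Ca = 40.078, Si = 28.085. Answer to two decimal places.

Molar mass of CaSiO3 = 1×40.078 + 1×28.085 + 3×15.999 = 116.160 g/mol.
Each formula unit contains 1 Ca, equivalent to 1/1 = 1.0000 mol CaO.
M(CaO) = 1×40.078 + 1×15.999 = 56.077 g/mol.
Mass of CaO per formula unit = 1.0000 × 56.077 = 56.077 g.
CaO wt% = 56.077 / 116.160 × 100 = 48.28%.

48.28 wt%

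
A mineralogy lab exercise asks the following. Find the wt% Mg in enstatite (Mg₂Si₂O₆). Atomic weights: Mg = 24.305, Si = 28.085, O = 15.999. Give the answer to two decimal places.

24.21 mass %

Molar mass of Mg₂Si₂O₆: 2×24.305 + 2×28.085 + 6×15.999 = 200.774 g/mol.
Mass of Mg per formula unit: 2 × 24.305 = 48.610 g.
Weight fraction Mg = 48.610 / 200.774 = 0.2421.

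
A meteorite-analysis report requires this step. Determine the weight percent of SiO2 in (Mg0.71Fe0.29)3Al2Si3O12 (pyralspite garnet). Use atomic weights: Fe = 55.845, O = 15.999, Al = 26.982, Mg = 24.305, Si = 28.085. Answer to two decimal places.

41.86 wt%

Molar mass of (Mg0.71Fe0.29)3Al2Si3O12 = 2.13×24.305 + 0.87×55.845 + 2×26.982 + 3×28.085 + 12×15.999 = 430.562 g/mol.
Each formula unit contains 3 Si, equivalent to 3/1 = 3.0000 mol SiO2.
M(SiO2) = 1×28.085 + 2×15.999 = 60.083 g/mol.
Mass of SiO2 per formula unit = 3.0000 × 60.083 = 180.249 g.
SiO2 wt% = 180.249 / 430.562 × 100 = 41.86%.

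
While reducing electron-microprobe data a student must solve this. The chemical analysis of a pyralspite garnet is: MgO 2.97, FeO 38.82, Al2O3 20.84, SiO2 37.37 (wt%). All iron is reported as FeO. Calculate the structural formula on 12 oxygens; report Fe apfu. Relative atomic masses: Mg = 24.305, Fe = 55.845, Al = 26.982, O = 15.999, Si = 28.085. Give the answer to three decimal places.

2.624 Fe apfu

2.97 wt% MgO ÷ 40.304 g/mol = 0.07369 mol, giving 0.07369 Mg and 0.07369 O.
38.82 wt% FeO ÷ 71.844 g/mol = 0.54034 mol, giving 0.54034 Fe and 0.54034 O.
20.84 wt% Al2O3 ÷ 101.961 g/mol = 0.20439 mol, giving 0.40878 Al and 0.61317 O.
37.37 wt% SiO2 ÷ 60.083 g/mol = 0.62197 mol, giving 0.62197 Si and 1.24394 O.
Oxygen sums to 2.47114; scaling by 12/2.47114 = 4.85606 puts the formula on 12 O.
Fe: 0.54034 × 4.85606 = 2.624 atoms per formula unit.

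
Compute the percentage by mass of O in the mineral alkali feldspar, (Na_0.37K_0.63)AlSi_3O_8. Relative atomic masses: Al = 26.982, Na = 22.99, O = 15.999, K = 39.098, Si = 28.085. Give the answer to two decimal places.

M((Na_0.37K_0.63)AlSi_3O_8) = 272.367 g/mol.
O contributes 8 × 15.999 = 127.992 g per mole.
127.992/272.367 = 0.4699 → 46.99%.

46.99 mass %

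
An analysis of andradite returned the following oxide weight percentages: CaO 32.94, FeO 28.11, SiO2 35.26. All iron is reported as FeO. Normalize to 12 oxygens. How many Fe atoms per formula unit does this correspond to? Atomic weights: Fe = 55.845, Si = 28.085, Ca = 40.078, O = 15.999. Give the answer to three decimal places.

2.181 Fe apfu

CaO: 32.94/56.077 = 0.58741 mol → 0.58741 mol Ca, 0.58741 mol O.
FeO: 28.11/71.844 = 0.39126 mol → 0.39126 mol Fe, 0.39126 mol O.
SiO2: 35.26/60.083 = 0.58685 mol → 0.58685 mol Si, 1.17370 mol O.
Total oxygen = 2.15237 mol. Normalization factor = 12/2.15237 = 5.57525.
Fe per 12 O = 0.39126 × 5.57525 = 2.181.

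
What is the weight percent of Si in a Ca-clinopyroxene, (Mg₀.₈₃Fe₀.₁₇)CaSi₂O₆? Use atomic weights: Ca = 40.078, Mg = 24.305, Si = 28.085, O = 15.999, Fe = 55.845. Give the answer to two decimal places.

M((Mg₀.₈₃Fe₀.₁₇)CaSi₂O₆) = 221.909 g/mol.
Si contributes 2 × 28.085 = 56.170 g per mole.
56.170/221.909 = 0.2531 → 25.31%.

25.31 mass %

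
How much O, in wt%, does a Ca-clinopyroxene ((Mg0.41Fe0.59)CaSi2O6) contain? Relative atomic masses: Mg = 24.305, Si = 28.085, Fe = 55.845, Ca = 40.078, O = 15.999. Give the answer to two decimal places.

Molar mass of (Mg0.41Fe0.59)CaSi2O6: 0.41×24.305 + 0.59×55.845 + 1×40.078 + 2×28.085 + 6×15.999 = 235.156 g/mol.
Mass of O per formula unit: 6 × 15.999 = 95.994 g.
Weight fraction O = 95.994 / 235.156 = 0.4082.

40.82 wt%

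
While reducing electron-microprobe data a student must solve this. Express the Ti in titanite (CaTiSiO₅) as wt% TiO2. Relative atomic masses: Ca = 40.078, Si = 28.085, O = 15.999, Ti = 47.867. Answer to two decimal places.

40.74 wt%

Formula mass = 196.025 g/mol.
1 Ti → 1.0000 mol TiO2 per formula unit; M(TiO2) = 79.865, so TiO2 mass = 79.865 g.
79.865/196.025 × 100 = 40.74 wt%.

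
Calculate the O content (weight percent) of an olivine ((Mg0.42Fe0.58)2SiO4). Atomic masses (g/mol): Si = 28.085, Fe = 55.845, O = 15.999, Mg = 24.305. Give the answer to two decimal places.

36.10 weight percent

Formula mass = 0.84*24.305 + 1.16*55.845 + 1*28.085 + 4*15.999 = 177.277 g/mol, of which 63.996 g is O.
So O makes up 63.996/177.277 = 0.3610 of the mass, i.e. 36.10%.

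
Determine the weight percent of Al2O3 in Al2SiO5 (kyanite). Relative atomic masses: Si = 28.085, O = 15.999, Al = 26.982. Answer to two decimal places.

Molar mass of Al2SiO5 = 2*26.982 + 1*28.085 + 5*15.999 = 162.044 g/mol.
Each formula unit contains 2 Al, equivalent to 2/2 = 1.0000 mol Al2O3.
M(Al2O3) = 2×26.982 + 3×15.999 = 101.961 g/mol.
Mass of Al2O3 per formula unit = 1.0000 × 101.961 = 101.961 g.
Al2O3 wt% = 101.961 / 162.044 × 100 = 62.92%.

62.92 wt%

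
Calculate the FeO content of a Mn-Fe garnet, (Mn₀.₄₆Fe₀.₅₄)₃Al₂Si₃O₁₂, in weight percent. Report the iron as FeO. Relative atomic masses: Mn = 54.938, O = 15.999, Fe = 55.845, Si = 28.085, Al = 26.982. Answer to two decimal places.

Molar mass of (Mn₀.₄₆Fe₀.₅₄)₃Al₂Si₃O₁₂ = 1.38*54.938 + 1.62*55.845 + 2*26.982 + 3*28.085 + 12*15.999 = 496.490 g/mol.
Each formula unit contains 1.62 Fe, equivalent to 1.62/1 = 1.6200 mol FeO.
M(FeO) = 1×55.845 + 1×15.999 = 71.844 g/mol.
Mass of FeO per formula unit = 1.6200 × 71.844 = 116.387 g.
FeO wt% = 116.387 / 496.490 × 100 = 23.44%.

23.44 wt%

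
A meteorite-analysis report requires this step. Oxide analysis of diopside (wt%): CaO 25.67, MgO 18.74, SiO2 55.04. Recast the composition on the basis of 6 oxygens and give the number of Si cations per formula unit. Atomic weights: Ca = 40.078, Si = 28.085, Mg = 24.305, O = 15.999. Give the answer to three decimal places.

25.67 wt% CaO ÷ 56.077 g/mol = 0.45776 mol, giving 0.45776 Ca and 0.45776 O.
18.74 wt% MgO ÷ 40.304 g/mol = 0.46497 mol, giving 0.46497 Mg and 0.46497 O.
55.04 wt% SiO2 ÷ 60.083 g/mol = 0.91607 mol, giving 0.91607 Si and 1.83214 O.
Oxygen sums to 2.75487; scaling by 6/2.75487 = 2.17796 puts the formula on 6 O.
Si: 0.91607 × 2.17796 = 1.995 atoms per formula unit.

1.995 Si apfu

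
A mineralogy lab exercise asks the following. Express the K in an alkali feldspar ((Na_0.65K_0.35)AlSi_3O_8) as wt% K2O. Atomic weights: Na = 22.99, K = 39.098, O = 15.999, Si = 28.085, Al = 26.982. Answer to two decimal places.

Molar mass of (Na_0.65K_0.35)AlSi_3O_8 = 0.65·22.99 + 0.35·39.098 + 1·26.982 + 3·28.085 + 8·15.999 = 267.857 g/mol.
Each formula unit contains 0.35 K, equivalent to 0.35/2 = 0.1750 mol K2O.
M(K2O) = 2×39.098 + 1×15.999 = 94.195 g/mol.
Mass of K2O per formula unit = 0.1750 × 94.195 = 16.484 g.
K2O wt% = 16.484 / 267.857 × 100 = 6.15%.

6.15 wt%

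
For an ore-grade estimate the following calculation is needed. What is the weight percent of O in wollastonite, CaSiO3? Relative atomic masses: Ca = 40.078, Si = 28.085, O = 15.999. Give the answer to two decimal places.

41.32 wt%

M(CaSiO3) = 116.160 g/mol.
O contributes 3 × 15.999 = 47.997 g per mole.
47.997/116.160 = 0.4132 → 41.32%.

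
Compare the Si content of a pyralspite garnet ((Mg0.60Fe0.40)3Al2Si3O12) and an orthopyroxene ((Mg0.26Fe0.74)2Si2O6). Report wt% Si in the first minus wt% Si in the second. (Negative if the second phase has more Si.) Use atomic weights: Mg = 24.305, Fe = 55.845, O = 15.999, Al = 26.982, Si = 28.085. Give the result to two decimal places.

-3.59 percentage points

First mineral: 84.255 g Si in 440.970 g formula = 19.11 wt% Si.
Second mineral: 56.170 g Si in 247.453 g formula = 22.70 wt% Si.
19.11% − 22.70% gives a difference of -3.59 percentage points.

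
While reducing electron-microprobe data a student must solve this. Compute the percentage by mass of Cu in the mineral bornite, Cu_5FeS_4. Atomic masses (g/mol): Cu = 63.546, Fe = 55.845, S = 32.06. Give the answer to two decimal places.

Molar mass of Cu_5FeS_4: 5·63.546 + 1·55.845 + 4·32.06 = 501.815 g/mol.
Mass of Cu per formula unit: 5 × 63.546 = 317.730 g.
Weight fraction Cu = 317.730 / 501.815 = 0.6332.

63.32 wt%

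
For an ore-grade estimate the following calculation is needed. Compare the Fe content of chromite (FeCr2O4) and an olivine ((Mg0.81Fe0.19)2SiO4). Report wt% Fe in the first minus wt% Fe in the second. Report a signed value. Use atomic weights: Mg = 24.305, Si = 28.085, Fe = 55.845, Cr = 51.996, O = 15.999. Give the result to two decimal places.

11.05 percentage points

M(FeCr2O4) = 223.833 g/mol, so wt% Fe = 55.845/223.833 × 100 = 24.95%.
M((Mg0.81Fe0.19)2SiO4) = 152.676 g/mol, so wt% Fe = 21.221/152.676 × 100 = 13.90%.
24.95 − 13.90 = 11.05 pp.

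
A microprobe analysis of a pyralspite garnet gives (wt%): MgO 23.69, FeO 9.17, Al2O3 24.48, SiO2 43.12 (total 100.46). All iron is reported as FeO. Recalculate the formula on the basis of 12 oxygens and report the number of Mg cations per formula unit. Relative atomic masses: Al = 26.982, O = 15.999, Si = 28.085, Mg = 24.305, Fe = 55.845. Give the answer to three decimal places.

2.457 Mg apfu

MgO: 23.69/40.304 = 0.58778 mol → 0.58778 mol Mg, 0.58778 mol O.
FeO: 9.17/71.844 = 0.12764 mol → 0.12764 mol Fe, 0.12764 mol O.
Al2O3: 24.48/101.961 = 0.24009 mol → 0.48018 mol Al, 0.72027 mol O.
SiO2: 43.12/60.083 = 0.71767 mol → 0.71767 mol Si, 1.43534 mol O.
Total oxygen = 2.87103 mol. Normalization factor = 12/2.87103 = 4.17968.
Mg per 12 O = 0.58778 × 4.17968 = 2.457.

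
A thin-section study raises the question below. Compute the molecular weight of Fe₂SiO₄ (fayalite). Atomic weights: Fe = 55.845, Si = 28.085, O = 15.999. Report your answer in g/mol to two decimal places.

203.77 g/mol

M = 2×55.845 + 1×28.085 + 4×15.999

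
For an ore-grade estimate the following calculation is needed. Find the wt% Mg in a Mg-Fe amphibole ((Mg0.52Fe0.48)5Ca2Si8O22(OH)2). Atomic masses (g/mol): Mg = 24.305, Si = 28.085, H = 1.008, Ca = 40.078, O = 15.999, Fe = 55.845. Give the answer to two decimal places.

M((Mg0.52Fe0.48)5Ca2Si8O22(OH)2) = 888.049 g/mol.
Mg contributes 2.60 × 24.305 = 63.193 g per mole.
63.193/888.049 = 0.0712 → 7.12%.

7.12 weight percent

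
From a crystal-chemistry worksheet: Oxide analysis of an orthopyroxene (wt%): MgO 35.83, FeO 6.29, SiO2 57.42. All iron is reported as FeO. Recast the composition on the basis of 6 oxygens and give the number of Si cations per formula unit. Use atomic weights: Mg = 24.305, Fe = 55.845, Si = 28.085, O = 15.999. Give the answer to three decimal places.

1.986 Si apfu

35.83 wt% MgO ÷ 40.304 g/mol = 0.88899 mol, giving 0.88899 Mg and 0.88899 O.
6.29 wt% FeO ÷ 71.844 g/mol = 0.08755 mol, giving 0.08755 Fe and 0.08755 O.
57.42 wt% SiO2 ÷ 60.083 g/mol = 0.95568 mol, giving 0.95568 Si and 1.91136 O.
Oxygen sums to 2.88790; scaling by 6/2.88790 = 2.07763 puts the formula on 6 O.
Si: 0.95568 × 2.07763 = 1.986 atoms per formula unit.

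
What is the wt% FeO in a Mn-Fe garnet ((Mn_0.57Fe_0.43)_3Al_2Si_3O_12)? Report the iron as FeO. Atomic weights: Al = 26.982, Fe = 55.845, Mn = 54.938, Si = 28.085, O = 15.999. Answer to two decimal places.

18.68 wt%

M((Mn_0.57Fe_0.43)_3Al_2Si_3O_12) = 496.191 g/mol; M(FeO) = 71.844 g/mol.
Moles FeO per formula unit = 1.29 Fe ÷ 1 = 1.2900.
FeO fraction = (1.2900 × 71.844) / 496.191 = 92.679/496.191 = 0.1868.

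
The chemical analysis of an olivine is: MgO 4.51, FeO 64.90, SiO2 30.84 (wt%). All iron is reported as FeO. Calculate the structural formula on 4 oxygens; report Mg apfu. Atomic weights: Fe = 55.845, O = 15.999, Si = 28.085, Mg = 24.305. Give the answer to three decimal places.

MgO (M=40.304): mol = 0.11190; Mg = 0.11190, O = 0.11190.
FeO (M=71.844): mol = 0.90335; Fe = 0.90335, O = 0.90335.
SiO2 (M=60.083): mol = 0.51329; Si = 0.51329, O = 1.02658.
ΣO = 2.04183; factor = 4/ΣO = 1.95903.
Mg apfu = 0.11190 × 1.95903 = 0.219.

0.219 Mg apfu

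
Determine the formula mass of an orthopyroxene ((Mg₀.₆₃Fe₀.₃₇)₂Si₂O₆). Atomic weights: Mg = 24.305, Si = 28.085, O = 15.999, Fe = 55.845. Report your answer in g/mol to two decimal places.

M = 1.26·24.305 + 0.74·55.845 + 2·28.085 + 6·15.999

224.11 g/mol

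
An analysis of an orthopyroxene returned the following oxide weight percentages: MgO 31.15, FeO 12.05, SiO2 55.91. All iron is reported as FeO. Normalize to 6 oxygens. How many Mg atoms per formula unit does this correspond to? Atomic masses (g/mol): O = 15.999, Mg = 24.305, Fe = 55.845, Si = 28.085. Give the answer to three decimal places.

31.15 wt% MgO ÷ 40.304 g/mol = 0.77288 mol, giving 0.77288 Mg and 0.77288 O.
12.05 wt% FeO ÷ 71.844 g/mol = 0.16772 mol, giving 0.16772 Fe and 0.16772 O.
55.91 wt% SiO2 ÷ 60.083 g/mol = 0.93055 mol, giving 0.93055 Si and 1.86110 O.
Oxygen sums to 2.80170; scaling by 6/2.80170 = 2.14156 puts the formula on 6 O.
Mg: 0.77288 × 2.14156 = 1.655 atoms per formula unit.

1.655 Mg apfu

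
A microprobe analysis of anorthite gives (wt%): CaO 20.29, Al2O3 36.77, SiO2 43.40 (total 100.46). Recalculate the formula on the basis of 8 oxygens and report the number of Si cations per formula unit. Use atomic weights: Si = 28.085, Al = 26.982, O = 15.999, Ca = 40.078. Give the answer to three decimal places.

2.001 Si apfu

CaO: 20.29/56.077 = 0.36182 mol → 0.36182 mol Ca, 0.36182 mol O.
Al2O3: 36.77/101.961 = 0.36063 mol → 0.72126 mol Al, 1.08189 mol O.
SiO2: 43.40/60.083 = 0.72233 mol → 0.72233 mol Si, 1.44466 mol O.
Total oxygen = 2.88837 mol. Normalization factor = 8/2.88837 = 2.76973.
Si per 8 O = 0.72233 × 2.76973 = 2.001.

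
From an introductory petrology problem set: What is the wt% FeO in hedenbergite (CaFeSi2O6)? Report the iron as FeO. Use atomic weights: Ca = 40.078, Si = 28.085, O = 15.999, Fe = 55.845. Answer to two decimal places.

28.96 wt%

M(CaFeSi2O6) = 248.087 g/mol; M(FeO) = 71.844 g/mol.
Moles FeO per formula unit = 1 Fe ÷ 1 = 1.0000.
FeO fraction = (1.0000 × 71.844) / 248.087 = 71.844/248.087 = 0.2896.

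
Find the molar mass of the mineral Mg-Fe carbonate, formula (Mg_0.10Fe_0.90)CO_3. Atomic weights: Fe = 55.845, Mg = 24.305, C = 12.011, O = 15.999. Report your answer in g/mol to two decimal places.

Mg: 0.10 × 24.305 = 2.4305
Fe: 0.90 × 55.845 = 50.2605
C: 1 × 12.011 = 12.0110
O: 3 × 15.999 = 47.9970
Summing the contributions gives the formula mass.

112.70 g/mol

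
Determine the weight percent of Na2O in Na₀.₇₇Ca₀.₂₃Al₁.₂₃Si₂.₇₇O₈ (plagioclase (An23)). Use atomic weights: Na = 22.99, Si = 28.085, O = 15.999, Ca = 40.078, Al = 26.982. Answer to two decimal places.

M(Na₀.₇₇Ca₀.₂₃Al₁.₂₃Si₂.₇₇O₈) = 265.896 g/mol; M(Na2O) = 61.979 g/mol.
Moles Na2O per formula unit = 0.77 Na ÷ 2 = 0.3850.
Na2O fraction = (0.3850 × 61.979) / 265.896 = 23.862/265.896 = 0.0897.

8.97 wt%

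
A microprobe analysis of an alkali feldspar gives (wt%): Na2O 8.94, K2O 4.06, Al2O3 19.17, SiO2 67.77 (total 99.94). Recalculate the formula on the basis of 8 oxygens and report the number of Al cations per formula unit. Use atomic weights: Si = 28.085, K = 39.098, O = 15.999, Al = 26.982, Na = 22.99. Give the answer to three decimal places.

8.94 wt% Na2O ÷ 61.979 g/mol = 0.14424 mol, giving 0.28848 Na and 0.14424 O.
4.06 wt% K2O ÷ 94.195 g/mol = 0.04310 mol, giving 0.08620 K and 0.04310 O.
19.17 wt% Al2O3 ÷ 101.961 g/mol = 0.18801 mol, giving 0.37602 Al and 0.56403 O.
67.77 wt% SiO2 ÷ 60.083 g/mol = 1.12794 mol, giving 1.12794 Si and 2.25588 O.
Oxygen sums to 3.00725; scaling by 8/3.00725 = 2.66024 puts the formula on 8 O.
Al: 0.37602 × 2.66024 = 1.000 atoms per formula unit.

1.000 Al apfu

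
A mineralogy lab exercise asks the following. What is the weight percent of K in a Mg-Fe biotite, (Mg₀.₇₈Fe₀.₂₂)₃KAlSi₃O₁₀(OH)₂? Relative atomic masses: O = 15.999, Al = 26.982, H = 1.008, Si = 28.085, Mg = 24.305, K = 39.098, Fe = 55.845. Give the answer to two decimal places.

Formula mass = 2.34×24.305 + 0.66×55.845 + 1×39.098 + 1×26.982 + 3×28.085 + 12×15.999 + 2×1.008 = 438.070 g/mol, of which 39.098 g is K.
So K makes up 39.098/438.070 = 0.0893 of the mass, i.e. 8.93%.

8.93 weight percent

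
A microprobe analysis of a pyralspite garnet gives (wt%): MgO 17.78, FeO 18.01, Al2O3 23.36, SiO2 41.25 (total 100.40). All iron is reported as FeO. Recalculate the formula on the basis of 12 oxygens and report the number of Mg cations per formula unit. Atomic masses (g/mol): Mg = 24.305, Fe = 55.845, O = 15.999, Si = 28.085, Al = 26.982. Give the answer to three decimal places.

MgO: 17.78/40.304 = 0.44115 mol → 0.44115 mol Mg, 0.44115 mol O.
FeO: 18.01/71.844 = 0.25068 mol → 0.25068 mol Fe, 0.25068 mol O.
Al2O3: 23.36/101.961 = 0.22911 mol → 0.45822 mol Al, 0.68733 mol O.
SiO2: 41.25/60.083 = 0.68655 mol → 0.68655 mol Si, 1.37310 mol O.
Total oxygen = 2.75226 mol. Normalization factor = 12/2.75226 = 4.36005.
Mg per 12 O = 0.44115 × 4.36005 = 1.923.

1.923 Mg apfu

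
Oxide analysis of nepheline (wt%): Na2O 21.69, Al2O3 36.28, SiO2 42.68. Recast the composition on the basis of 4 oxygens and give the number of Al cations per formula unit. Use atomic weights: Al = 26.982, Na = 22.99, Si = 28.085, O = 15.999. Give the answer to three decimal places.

21.69 wt% Na2O ÷ 61.979 g/mol = 0.34996 mol, giving 0.69992 Na and 0.34996 O.
36.28 wt% Al2O3 ÷ 101.961 g/mol = 0.35582 mol, giving 0.71164 Al and 1.06746 O.
42.68 wt% SiO2 ÷ 60.083 g/mol = 0.71035 mol, giving 0.71035 Si and 1.42070 O.
Oxygen sums to 2.83812; scaling by 4/2.83812 = 1.40938 puts the formula on 4 O.
Al: 0.71164 × 1.40938 = 1.003 atoms per formula unit.

1.003 Al apfu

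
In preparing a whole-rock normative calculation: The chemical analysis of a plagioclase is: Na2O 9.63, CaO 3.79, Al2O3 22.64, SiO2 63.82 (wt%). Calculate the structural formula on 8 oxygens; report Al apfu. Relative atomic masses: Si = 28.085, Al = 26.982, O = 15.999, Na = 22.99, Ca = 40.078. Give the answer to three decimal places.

Na2O (M=61.979): mol = 0.15538; Na = 0.31076, O = 0.15538.
CaO (M=56.077): mol = 0.06759; Ca = 0.06759, O = 0.06759.
Al2O3 (M=101.961): mol = 0.22205; Al = 0.44410, O = 0.66615.
SiO2 (M=60.083): mol = 1.06220; Si = 1.06220, O = 2.12440.
ΣO = 3.01352; factor = 8/ΣO = 2.65470.
Al apfu = 0.44410 × 2.65470 = 1.179.

1.179 Al apfu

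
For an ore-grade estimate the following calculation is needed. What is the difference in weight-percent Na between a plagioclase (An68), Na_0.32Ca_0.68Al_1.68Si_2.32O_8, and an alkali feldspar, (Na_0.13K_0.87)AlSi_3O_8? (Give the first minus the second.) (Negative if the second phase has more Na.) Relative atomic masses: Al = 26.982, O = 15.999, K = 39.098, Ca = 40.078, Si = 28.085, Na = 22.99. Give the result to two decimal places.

1.61 percentage points

Na in Na_0.32Ca_0.68Al_1.68Si_2.32O_8: molar mass 273.089 g/mol; 0.32×22.99 = 7.357 g → 2.69 wt%.
Na in (Na_0.13K_0.87)AlSi_3O_8: molar mass 276.233 g/mol; 0.13×22.99 = 2.989 g → 1.08 wt%.
Difference = 2.69 − 1.08 = 1.61 percentage points.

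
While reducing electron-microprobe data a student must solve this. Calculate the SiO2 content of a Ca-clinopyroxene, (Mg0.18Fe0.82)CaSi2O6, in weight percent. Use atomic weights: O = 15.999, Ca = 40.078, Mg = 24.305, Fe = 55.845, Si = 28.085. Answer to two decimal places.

49.57 wt%

Formula mass = 242.410 g/mol.
2 Si → 2.0000 mol SiO2 per formula unit; M(SiO2) = 60.083, so SiO2 mass = 120.166 g.
120.166/242.410 × 100 = 49.57 wt%.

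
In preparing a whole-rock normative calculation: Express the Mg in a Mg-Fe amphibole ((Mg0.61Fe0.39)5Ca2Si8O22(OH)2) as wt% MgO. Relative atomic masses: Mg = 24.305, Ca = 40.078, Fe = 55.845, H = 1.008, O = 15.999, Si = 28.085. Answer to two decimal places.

Formula mass = 873.856 g/mol.
3.05 Mg → 3.0500 mol MgO per formula unit; M(MgO) = 40.304, so MgO mass = 122.927 g.
122.927/873.856 × 100 = 14.07 wt%.

14.07 wt%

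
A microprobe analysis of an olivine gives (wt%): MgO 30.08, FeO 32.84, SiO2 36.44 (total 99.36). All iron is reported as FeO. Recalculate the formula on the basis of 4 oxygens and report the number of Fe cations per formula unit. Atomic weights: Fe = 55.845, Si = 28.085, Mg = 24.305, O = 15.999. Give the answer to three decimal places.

0.757 Fe apfu

MgO: 30.08/40.304 = 0.74633 mol → 0.74633 mol Mg, 0.74633 mol O.
FeO: 32.84/71.844 = 0.45710 mol → 0.45710 mol Fe, 0.45710 mol O.
SiO2: 36.44/60.083 = 0.60649 mol → 0.60649 mol Si, 1.21298 mol O.
Total oxygen = 2.41641 mol. Normalization factor = 4/2.41641 = 1.65535.
Fe per 4 O = 0.45710 × 1.65535 = 0.757.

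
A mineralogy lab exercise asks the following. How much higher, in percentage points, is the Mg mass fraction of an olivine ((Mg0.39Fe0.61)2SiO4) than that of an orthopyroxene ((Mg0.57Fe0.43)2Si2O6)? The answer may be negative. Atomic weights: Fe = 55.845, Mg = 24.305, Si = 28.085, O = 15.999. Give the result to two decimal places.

Mg in (Mg0.39Fe0.61)2SiO4: molar mass 179.170 g/mol; 0.78×24.305 = 18.958 g → 10.58 wt%.
Mg in (Mg0.57Fe0.43)2Si2O6: molar mass 227.898 g/mol; 1.14×24.305 = 27.708 g → 12.16 wt%.
Difference = 10.58 − 12.16 = -1.58 percentage points.

-1.58 percentage points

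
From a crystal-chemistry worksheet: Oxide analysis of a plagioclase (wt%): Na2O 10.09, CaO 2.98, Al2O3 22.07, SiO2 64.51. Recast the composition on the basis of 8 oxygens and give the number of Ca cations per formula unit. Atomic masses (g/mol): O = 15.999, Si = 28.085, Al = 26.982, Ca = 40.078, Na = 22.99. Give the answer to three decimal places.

10.09 wt% Na2O ÷ 61.979 g/mol = 0.16280 mol, giving 0.32560 Na and 0.16280 O.
2.98 wt% CaO ÷ 56.077 g/mol = 0.05314 mol, giving 0.05314 Ca and 0.05314 O.
22.07 wt% Al2O3 ÷ 101.961 g/mol = 0.21646 mol, giving 0.43292 Al and 0.64938 O.
64.51 wt% SiO2 ÷ 60.083 g/mol = 1.07368 mol, giving 1.07368 Si and 2.14736 O.
Oxygen sums to 3.01268; scaling by 8/3.01268 = 2.65544 puts the formula on 8 O.
Ca: 0.05314 × 2.65544 = 0.141 atoms per formula unit.

0.141 Ca apfu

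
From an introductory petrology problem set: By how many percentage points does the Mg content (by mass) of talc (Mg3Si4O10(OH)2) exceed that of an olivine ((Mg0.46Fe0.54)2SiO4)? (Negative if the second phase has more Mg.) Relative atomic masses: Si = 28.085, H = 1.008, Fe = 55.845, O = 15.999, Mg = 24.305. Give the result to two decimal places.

6.43 percentage points

Mg in Mg3Si4O10(OH)2: molar mass 379.259 g/mol; 3×24.305 = 72.915 g → 19.23 wt%.
Mg in (Mg0.46Fe0.54)2SiO4: molar mass 174.754 g/mol; 0.92×24.305 = 22.361 g → 12.80 wt%.
Difference = 19.23 − 12.80 = 6.43 percentage points.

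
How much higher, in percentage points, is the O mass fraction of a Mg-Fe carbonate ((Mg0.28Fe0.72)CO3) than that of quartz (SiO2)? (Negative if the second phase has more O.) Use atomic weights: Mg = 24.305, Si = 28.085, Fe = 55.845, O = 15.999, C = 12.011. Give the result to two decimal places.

First mineral: 47.997 g O in 107.022 g formula = 44.85 wt% O.
Second mineral: 31.998 g O in 60.083 g formula = 53.26 wt% O.
44.85% − 53.26% gives a difference of -8.41 percentage points.

-8.41 percentage points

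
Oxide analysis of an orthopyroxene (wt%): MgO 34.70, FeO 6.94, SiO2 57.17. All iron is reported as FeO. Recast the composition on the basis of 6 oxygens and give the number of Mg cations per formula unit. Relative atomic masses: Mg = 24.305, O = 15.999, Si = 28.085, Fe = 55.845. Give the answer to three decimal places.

1.806 Mg apfu

MgO (M=40.304): mol = 0.86096; Mg = 0.86096, O = 0.86096.
FeO (M=71.844): mol = 0.09660; Fe = 0.09660, O = 0.09660.
SiO2 (M=60.083): mol = 0.95152; Si = 0.95152, O = 1.90304.
ΣO = 2.86060; factor = 6/ΣO = 2.09746.
Mg apfu = 0.86096 × 2.09746 = 1.806.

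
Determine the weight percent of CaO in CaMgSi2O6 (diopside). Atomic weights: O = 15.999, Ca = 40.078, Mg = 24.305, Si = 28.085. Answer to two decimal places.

M(CaMgSi2O6) = 216.547 g/mol; M(CaO) = 56.077 g/mol.
Moles CaO per formula unit = 1 Ca ÷ 1 = 1.0000.
CaO fraction = (1.0000 × 56.077) / 216.547 = 56.077/216.547 = 0.2590.

25.90 wt%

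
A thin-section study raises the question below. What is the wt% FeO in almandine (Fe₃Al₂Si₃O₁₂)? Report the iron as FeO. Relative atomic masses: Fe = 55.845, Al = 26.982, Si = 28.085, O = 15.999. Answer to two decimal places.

Molar mass of Fe₃Al₂Si₃O₁₂ = 3*55.845 + 2*26.982 + 3*28.085 + 12*15.999 = 497.742 g/mol.
Each formula unit contains 3 Fe, equivalent to 3/1 = 3.0000 mol FeO.
M(FeO) = 1×55.845 + 1×15.999 = 71.844 g/mol.
Mass of FeO per formula unit = 3.0000 × 71.844 = 215.532 g.
FeO wt% = 215.532 / 497.742 × 100 = 43.30%.

43.30 wt%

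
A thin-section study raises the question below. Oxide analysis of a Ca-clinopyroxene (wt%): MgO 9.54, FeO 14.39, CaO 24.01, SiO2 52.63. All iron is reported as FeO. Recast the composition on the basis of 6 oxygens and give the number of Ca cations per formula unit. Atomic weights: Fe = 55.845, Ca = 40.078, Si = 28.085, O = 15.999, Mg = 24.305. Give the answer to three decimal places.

MgO: 9.54/40.304 = 0.23670 mol → 0.23670 mol Mg, 0.23670 mol O.
FeO: 14.39/71.844 = 0.20030 mol → 0.20030 mol Fe, 0.20030 mol O.
CaO: 24.01/56.077 = 0.42816 mol → 0.42816 mol Ca, 0.42816 mol O.
SiO2: 52.63/60.083 = 0.87595 mol → 0.87595 mol Si, 1.75190 mol O.
Total oxygen = 2.61706 mol. Normalization factor = 6/2.61706 = 2.29265.
Ca per 6 O = 0.42816 × 2.29265 = 0.982.

0.982 Ca apfu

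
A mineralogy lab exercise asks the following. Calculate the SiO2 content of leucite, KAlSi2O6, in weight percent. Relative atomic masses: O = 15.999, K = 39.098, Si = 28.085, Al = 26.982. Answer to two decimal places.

55.06 wt%

Formula mass = 218.244 g/mol.
2 Si → 2.0000 mol SiO2 per formula unit; M(SiO2) = 60.083, so SiO2 mass = 120.166 g.
120.166/218.244 × 100 = 55.06 wt%.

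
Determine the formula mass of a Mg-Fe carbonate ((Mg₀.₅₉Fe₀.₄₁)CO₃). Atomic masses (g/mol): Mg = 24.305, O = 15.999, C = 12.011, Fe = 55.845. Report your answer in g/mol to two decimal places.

97.24 g/mol

M = 0.59*24.305 + 0.41*55.845 + 1*12.011 + 3*15.999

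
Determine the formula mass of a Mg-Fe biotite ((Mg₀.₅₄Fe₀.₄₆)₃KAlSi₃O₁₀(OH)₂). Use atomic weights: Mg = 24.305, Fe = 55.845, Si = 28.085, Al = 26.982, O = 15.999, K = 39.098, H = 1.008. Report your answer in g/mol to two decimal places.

460.78 g/mol

The formula mass is the sum 1.62(24.305) + 1.38(55.845) + 1(39.098) + 1(26.982) + 3(28.085) + 12(15.999) + 2(1.008).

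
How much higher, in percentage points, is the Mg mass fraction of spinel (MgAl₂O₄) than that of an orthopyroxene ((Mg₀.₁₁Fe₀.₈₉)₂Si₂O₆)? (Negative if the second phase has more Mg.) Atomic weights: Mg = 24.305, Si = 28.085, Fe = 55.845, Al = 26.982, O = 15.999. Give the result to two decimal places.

15.00 percentage points

Mg in MgAl₂O₄: molar mass 142.265 g/mol; 1×24.305 = 24.305 g → 17.08 wt%.
Mg in (Mg₀.₁₁Fe₀.₈₉)₂Si₂O₆: molar mass 256.915 g/mol; 0.22×24.305 = 5.347 g → 2.08 wt%.
Difference = 17.08 − 2.08 = 15.00 percentage points.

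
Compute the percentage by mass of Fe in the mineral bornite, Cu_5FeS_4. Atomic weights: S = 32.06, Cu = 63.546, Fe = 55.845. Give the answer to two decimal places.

M(Cu_5FeS_4) = 501.815 g/mol.
Fe contributes 1 × 55.845 = 55.845 g per mole.
55.845/501.815 = 0.1113 → 11.13%.

11.13 mass %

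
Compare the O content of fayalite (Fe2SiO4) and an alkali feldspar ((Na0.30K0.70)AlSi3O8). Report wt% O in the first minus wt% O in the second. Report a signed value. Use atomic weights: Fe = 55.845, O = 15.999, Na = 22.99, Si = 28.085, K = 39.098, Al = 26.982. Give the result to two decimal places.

-15.39 percentage points

O in Fe2SiO4: molar mass 203.771 g/mol; 4×15.999 = 63.996 g → 31.41 wt%.
O in (Na0.30K0.70)AlSi3O8: molar mass 273.495 g/mol; 8×15.999 = 127.992 g → 46.80 wt%.
Difference = 31.41 − 46.80 = -15.39 percentage points.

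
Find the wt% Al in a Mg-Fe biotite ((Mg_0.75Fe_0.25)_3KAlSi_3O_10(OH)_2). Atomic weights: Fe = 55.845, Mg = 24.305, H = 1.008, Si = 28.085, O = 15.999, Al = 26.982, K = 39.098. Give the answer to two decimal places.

M((Mg_0.75Fe_0.25)_3KAlSi_3O_10(OH)_2) = 440.909 g/mol.
Al contributes 1 × 26.982 = 26.982 g per mole.
26.982/440.909 = 0.0612 → 6.12%.

6.12 mass %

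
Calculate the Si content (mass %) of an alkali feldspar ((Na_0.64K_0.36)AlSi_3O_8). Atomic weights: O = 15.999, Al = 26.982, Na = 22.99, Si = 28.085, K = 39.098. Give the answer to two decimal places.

31.44 mass %

Molar mass of (Na_0.64K_0.36)AlSi_3O_8: 0.64*22.99 + 0.36*39.098 + 1*26.982 + 3*28.085 + 8*15.999 = 268.018 g/mol.
Mass of Si per formula unit: 3 × 28.085 = 84.255 g.
Weight fraction Si = 84.255 / 268.018 = 0.3144.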